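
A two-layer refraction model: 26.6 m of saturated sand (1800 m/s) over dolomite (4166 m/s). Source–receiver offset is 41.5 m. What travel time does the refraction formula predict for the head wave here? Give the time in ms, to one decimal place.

θ_c = arcsin(V₁/V₂) = arcsin(1800/4166) = 25.60°, cos θ_c = 0.9018.
Intercept time tᵢ = 2h cos θ_c / V₁ = 2·26.6·0.9018/1800 = 0.02665 s.
t = x/V₂ + tᵢ = 41.5/4166 + 0.02665 = 0.03662 s.

36.6 ms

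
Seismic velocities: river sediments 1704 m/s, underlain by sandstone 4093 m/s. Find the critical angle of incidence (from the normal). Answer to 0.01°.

24.60°

At critical incidence the refracted ray runs along the interface (θ₂ = 90°), so sin θ_c = V₁/V₂.
θ_c = arcsin(1704/4093) = arcsin 0.4163 = 24.60°.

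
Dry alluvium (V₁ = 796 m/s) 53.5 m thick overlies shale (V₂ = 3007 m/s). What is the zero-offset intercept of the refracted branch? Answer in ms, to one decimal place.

tᵢ = 2h·√(V₂²−V₁²)/(V₁V₂).
√(V₂²−V₁²) = √(3007²−796²) = 2899.7 m/s.
tᵢ = 2·53.5·2899.7/(796·3007) = 0.12963 s.

129.6 ms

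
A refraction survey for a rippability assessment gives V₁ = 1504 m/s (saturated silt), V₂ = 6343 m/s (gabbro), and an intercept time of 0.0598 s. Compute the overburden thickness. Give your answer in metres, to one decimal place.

46.3 m

θ_c = arcsin(1504/6343) = 13.72°; cos θ_c = 0.9715.
tᵢ = 2h cos θ_c/V₁ ⇒ h = tᵢ·V₁/(2 cos θ_c) = 0.0598·1504/(2·0.9715) = 46.29 m.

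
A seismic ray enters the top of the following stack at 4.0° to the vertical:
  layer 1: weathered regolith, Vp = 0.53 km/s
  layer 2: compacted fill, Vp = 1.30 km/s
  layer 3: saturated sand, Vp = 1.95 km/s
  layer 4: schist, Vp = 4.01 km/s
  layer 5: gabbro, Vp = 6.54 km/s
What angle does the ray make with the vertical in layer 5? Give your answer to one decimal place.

Snell's law across each interface conserves sin θ / V, so sin θ_5 = V_5·sin θ₁/V₁.
sin θ_5 = 6.54 × sin 4.0° / 0.53 = 0.8608.
θ_5 = arcsin 0.8608 = 59.40°.

59.4°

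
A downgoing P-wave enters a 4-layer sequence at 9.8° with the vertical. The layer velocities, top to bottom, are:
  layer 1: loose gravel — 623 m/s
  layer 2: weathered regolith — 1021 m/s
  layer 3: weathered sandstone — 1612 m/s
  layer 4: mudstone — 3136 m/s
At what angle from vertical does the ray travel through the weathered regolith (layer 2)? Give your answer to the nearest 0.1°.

Ray parameter p = sin 9.8° / 623 = 2.7321e-04 s/m.
sin θ_2 = p·V_2 = 2.7321e-04 × 1021 = 0.2789.
θ_2 = arcsin 0.2789 = 16.20°.

16.2°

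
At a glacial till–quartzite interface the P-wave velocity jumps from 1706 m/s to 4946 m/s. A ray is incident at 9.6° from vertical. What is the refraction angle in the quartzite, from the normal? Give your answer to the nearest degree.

Snell's law: sin θ₂ = (V₂/V₁)·sin θ₁ = (4946/1706)·sin 9.6° = 0.4835.
θ₂ = arcsin 0.4835 = 28.91° from the normal.

29°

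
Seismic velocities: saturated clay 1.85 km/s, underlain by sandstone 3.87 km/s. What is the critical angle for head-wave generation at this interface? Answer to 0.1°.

Critical incidence: sin θ_c = V₁/V₂ = 1.85/3.87 = 0.4780.
θ_c = arcsin 0.4780 = 28.56°.

28.6°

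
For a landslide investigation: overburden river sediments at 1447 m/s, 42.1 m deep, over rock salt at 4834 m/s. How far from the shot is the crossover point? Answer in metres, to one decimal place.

x_cross = 2h·√((V₂+V₁)/(V₂−V₁)).
(V₂+V₁)/(V₂−V₁) = (4834+1447)/(4834−1447) = 1.8544; √ = 1.3618.
x_cross = 2·42.1·1.3618 = 114.66 m.

114.7 m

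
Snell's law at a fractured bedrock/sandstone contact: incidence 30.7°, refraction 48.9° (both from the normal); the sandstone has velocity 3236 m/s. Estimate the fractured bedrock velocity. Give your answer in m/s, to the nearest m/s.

sin 30.7° = 0.5105; sin 48.9° = 0.7536.
V₁ = V₂·(sin θ₁/sin θ₂) = 3236·(0.5105/0.7536) = 2192.41 m/s.

2192 m/s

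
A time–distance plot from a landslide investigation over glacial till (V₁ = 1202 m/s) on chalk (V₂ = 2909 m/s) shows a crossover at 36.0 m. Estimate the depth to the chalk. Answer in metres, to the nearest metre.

12 m

x_cross = 2h·√((V₂+V₁)/(V₂−V₁)) → h = x_cross / (2·√((V₂+V₁)/(V₂−V₁))).
√((V₂+V₁)/(V₂−V₁)) = √((2909+1202)/(2909−1202)) = 1.5519.
h = 36.0 / (2·1.5519) = 11.60 m.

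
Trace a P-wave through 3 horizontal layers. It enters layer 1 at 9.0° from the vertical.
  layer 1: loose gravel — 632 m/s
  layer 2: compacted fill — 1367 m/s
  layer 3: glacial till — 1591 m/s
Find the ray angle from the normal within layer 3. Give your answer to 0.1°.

23.2°

Snell's law across each interface conserves sin θ / V, so sin θ_3 = V_3·sin θ₁/V₁.
sin θ_3 = 1591 × sin 9.0° / 632 = 0.3938.
θ_3 = 23.19° from the vertical.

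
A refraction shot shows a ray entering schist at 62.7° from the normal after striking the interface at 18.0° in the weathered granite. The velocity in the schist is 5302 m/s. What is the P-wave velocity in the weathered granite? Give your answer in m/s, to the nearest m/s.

1844 m/s

sin 18.0° = 0.3090; sin 62.7° = 0.8886.
V₁ = V₂·(sin θ₁/sin θ₂) = 5302·(0.3090/0.8886) = 1843.77 m/s.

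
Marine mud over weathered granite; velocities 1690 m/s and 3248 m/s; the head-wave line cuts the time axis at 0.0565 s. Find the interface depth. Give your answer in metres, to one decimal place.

h = tᵢ·V₁·V₂ / (2·√(V₂²−V₁²)).
√(V₂²−V₁²) = √(3248² − 1690²) = 2773.7 m/s.
h = 0.0565 s × 1690 × 3248 / (2 × 2773.7) = 55.91 m.

55.9 m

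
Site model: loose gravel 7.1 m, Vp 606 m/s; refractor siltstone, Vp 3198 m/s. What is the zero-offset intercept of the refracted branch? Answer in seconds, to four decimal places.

θ_c = arcsin(V₁/V₂) = arcsin(606/3198) = 10.92°; cos θ_c = 0.9819.
tᵢ = 2h·cos θ_c / V₁ = 2·7.1·0.9819 / 606 = 0.02301 s.

0.0230 s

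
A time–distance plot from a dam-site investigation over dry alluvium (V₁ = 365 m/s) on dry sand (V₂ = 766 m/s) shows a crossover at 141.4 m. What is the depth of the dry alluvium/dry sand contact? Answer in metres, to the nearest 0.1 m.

42.1 m

x_cross = 2h·√((V₂+V₁)/(V₂−V₁)) → h = x_cross / (2·√((V₂+V₁)/(V₂−V₁))).
√((V₂+V₁)/(V₂−V₁)) = √((766+365)/(766−365)) = 1.6794.
h = 141.4 / (2·1.6794) = 42.10 m.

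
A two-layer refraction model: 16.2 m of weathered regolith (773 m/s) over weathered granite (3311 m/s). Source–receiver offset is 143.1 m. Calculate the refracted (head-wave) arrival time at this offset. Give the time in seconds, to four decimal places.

t = x/V₂ + 2h·√(V₂²−V₁²)/(V₁V₂).
√(V₂²−V₁²) = √(3311²−773²) = 3219.5 m/s; delay term = 2·16.2·3219.5/(773·3311) = 0.04076 s.
t = 143.1/3311 + 0.04076 = 0.08398 s.

0.0840 s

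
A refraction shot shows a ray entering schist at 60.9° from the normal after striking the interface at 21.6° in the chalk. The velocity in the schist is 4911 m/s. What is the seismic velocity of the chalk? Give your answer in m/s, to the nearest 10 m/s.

2070 m/s

sin 21.6° = 0.3681; sin 60.9° = 0.8738.
V₁ = V₂·(sin θ₁/sin θ₂) = 4911·(0.3681/0.8738) = 2069.03 m/s.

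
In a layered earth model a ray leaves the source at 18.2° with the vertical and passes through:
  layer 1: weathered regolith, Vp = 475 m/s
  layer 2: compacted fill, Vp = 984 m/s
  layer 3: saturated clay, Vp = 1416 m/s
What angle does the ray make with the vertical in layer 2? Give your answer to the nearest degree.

Ray parameter p = sin 18.2° / 475 = 6.5755e-04 s/m.
sin θ_2 = p·V_2 = 6.5755e-04 × 984 = 0.6470.
θ_2 = arcsin 0.6470 = 40.32°.

40°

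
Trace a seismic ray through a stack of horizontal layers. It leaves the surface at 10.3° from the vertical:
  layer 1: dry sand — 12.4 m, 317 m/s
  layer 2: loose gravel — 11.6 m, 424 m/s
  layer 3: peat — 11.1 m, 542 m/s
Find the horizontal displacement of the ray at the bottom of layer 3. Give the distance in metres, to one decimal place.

Apply Snell's law at each interface; in layer i the horizontal offset is hᵢ·tan θᵢ.
Layer 1: θ = 10.30°; offset = 12.4·tan 10.30° = 2.253 m.
Layer 2: sin θ = 424·sin 10.3°/317 = 0.2392, θ = 13.84°; offset = 11.6·tan 13.84° = 2.857 m.
Layer 3: sin θ = 542·sin 10.3°/317 = 0.3057, θ = 17.80°; offset = 11.1·tan 17.80° = 3.564 m.
Summing the layer offsets gives 8.675 m.

8.7 m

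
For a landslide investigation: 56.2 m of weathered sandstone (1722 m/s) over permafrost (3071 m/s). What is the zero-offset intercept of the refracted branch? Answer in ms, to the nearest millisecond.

θ_c = arcsin(V₁/V₂) = arcsin(1722/3071) = 34.11°; cos θ_c = 0.8280.
tᵢ = 2h·cos θ_c / V₁ = 2·56.2·0.8280 / 1722 = 0.05405 s.

54 ms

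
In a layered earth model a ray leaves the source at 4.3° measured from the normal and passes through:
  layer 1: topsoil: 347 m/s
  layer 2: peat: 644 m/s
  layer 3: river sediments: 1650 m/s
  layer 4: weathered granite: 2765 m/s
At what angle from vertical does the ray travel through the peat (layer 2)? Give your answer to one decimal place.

Snell's law across each interface conserves sin θ / V, so sin θ_2 = V_2·sin θ₁/V₁.
sin θ_2 = 644 × sin 4.3° / 347 = 0.1392.
θ_2 = arcsin 0.1392 = 8.00°.

8.0°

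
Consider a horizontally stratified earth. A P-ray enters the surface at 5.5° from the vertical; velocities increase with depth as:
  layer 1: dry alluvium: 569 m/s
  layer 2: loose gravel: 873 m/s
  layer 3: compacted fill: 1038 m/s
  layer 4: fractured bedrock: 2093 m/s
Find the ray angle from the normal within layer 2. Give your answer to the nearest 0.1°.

8.5°

Snell's law across each interface conserves sin θ / V, so sin θ_2 = V_2·sin θ₁/V₁.
sin θ_2 = 873 × sin 5.5° / 569 = 0.1471.
θ_2 = 8.46° from the vertical.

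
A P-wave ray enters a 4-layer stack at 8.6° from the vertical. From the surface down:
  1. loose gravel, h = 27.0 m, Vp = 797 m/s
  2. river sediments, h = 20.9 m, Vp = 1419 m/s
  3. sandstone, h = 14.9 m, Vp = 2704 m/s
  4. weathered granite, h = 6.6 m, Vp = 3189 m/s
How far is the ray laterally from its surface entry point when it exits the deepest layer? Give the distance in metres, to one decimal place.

Ray parameter p = sin 8.6° / 797 m/s = 1.8762e-04 s/m.
Layer 1: θ = 8.60°; offset = 27.0·tan 8.60° = 4.083 m.
Layer 2: sin θ = p·1419 = 0.2662 → θ = 15.44°; offset = 20.9·tan 15.44° = 5.773 m.
Layer 3: sin θ = p·2704 = 0.5073 → θ = 30.49°; offset = 14.9·tan 30.49° = 8.772 m.
Layer 4: sin θ = p·3189 = 0.5983 → θ = 36.75°; offset = 6.6·tan 36.75° = 4.929 m.
Summing the layer offsets gives 23.557 m.

23.6 m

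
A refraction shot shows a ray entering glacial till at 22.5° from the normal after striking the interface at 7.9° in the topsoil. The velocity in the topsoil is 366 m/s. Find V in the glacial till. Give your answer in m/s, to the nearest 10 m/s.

Snell's law: sin 7.9°/V₁ = sin 22.5°/V₂.
V₂ = V₁·sin 22.5°/sin 7.9° = 366 × 2.7843 = 1019.04 m/s.

1020 m/s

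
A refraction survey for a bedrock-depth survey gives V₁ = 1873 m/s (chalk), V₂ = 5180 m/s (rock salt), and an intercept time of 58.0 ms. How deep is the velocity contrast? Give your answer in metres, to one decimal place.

58.3 m

h = tᵢ·V₁·V₂ / (2·√(V₂²−V₁²)).
√(V₂²−V₁²) = √(5180² − 1873²) = 4829.5 m/s.
h = 0.058 s × 1873 × 5180 / (2 × 4829.5) = 58.26 m.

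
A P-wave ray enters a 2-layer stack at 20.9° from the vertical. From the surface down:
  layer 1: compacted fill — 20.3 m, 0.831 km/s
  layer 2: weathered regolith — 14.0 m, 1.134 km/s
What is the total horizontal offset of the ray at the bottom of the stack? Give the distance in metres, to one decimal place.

15.6 m

Apply Snell's law at each interface; in layer i the horizontal offset is hᵢ·tan θᵢ.
Layer 1: θ = 20.90°; offset = 20.3·tan 20.90° = 7.752 m.
Layer 2: sin θ = 1.134·sin 20.9°/0.831 = 0.4868, θ = 29.13°; offset = 14.0·tan 29.13° = 7.802 m.
Σ offsets = 15.554 m.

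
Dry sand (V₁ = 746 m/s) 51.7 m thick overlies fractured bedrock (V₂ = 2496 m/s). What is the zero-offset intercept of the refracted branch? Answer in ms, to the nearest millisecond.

132 ms

θ_c = arcsin(V₁/V₂) = arcsin(746/2496) = 17.39°; cos θ_c = 0.9543.
tᵢ = 2h·cos θ_c / V₁ = 2·51.7·0.9543 / 746 = 0.13227 s.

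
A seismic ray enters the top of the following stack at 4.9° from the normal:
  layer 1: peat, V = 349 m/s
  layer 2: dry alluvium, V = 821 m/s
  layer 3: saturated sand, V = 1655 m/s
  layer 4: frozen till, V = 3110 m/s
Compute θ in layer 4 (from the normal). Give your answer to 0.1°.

Snell's law across each interface conserves sin θ / V, so sin θ_4 = V_4·sin θ₁/V₁.
sin θ_4 = 3110 × sin 4.9° / 349 = 0.7612.
θ_4 = 49.57° from the vertical.

49.6°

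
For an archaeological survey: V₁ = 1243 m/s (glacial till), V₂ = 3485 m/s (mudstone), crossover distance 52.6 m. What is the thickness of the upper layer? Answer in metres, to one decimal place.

18.1 m

h = (x_cross/2)·√((V₂−V₁)/(V₂+V₁)).
(V₂−V₁)/(V₂+V₁) = (3485−1243)/(3485+1243) = 0.4742; √ = 0.6886.
h = (52.6/2)·0.6886 = 18.11 m.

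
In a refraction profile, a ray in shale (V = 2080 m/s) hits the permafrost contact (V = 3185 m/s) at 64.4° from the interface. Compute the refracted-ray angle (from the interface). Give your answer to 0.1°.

48.6°

Convert to the normal: θ₁ = 90° − 64.4° = 25.6°.
sin θ₁/V₁ = sin θ₂/V₂ ⇒ sin θ₂ = 3185·sin 25.6°/2080 = 3185·0.4321/2080 = 0.6616.
θ₂ = arcsin 0.6616 = 41.42° from the normal.
From the interface: 90° − 41.42° = 48.58°.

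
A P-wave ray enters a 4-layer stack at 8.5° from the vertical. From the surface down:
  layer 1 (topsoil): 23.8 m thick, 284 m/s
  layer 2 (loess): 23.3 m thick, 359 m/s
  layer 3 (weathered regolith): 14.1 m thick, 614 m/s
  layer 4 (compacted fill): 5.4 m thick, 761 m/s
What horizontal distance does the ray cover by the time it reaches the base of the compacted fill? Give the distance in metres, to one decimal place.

15.1 m

p = sin θ₁/V₁ = sin 8.5°/284 = 5.2046e-04 s/m is conserved through the stack.
Layer 1: θ = 8.50°; offset = 23.8·tan 8.50° = 3.557 m.
Layer 2: sin θ = p·359 = 0.1868 → θ = 10.77°; offset = 23.3·tan 10.77° = 4.431 m.
Layer 3: sin θ = p·614 = 0.3196 → θ = 18.64°; offset = 14.1·tan 18.64° = 4.755 m.
Layer 4: sin θ = p·761 = 0.3961 → θ = 23.33°; offset = 5.4·tan 23.33° = 2.329 m.
Σ offsets = 15.073 m.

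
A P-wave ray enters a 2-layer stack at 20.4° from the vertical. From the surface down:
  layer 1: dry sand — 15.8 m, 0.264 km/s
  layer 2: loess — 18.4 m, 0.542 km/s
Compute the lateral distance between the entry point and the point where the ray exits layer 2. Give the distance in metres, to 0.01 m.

24.73 m

Ray parameter p = sin 20.4° / 0.264 km/s = 1.3203e+00 s/km.
Layer 1: θ = 20.40°; offset = 15.8·tan 20.40° = 5.8760 m.
Layer 2: sin θ = p·0.542 = 0.7156 → θ = 45.69°; offset = 18.4·tan 45.69° = 18.8517 m.
Total horizontal offset = 24.7277 m.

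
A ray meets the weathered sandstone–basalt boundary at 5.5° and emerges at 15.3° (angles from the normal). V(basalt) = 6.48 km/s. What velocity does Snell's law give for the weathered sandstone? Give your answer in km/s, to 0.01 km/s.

Snell's law: sin 5.5°/V₁ = sin 15.3°/V₂.
V₁ = V₂·sin 5.5°/sin 15.3° = 6.48 × 0.3632 = 2.35 km/s.

2.35 km/s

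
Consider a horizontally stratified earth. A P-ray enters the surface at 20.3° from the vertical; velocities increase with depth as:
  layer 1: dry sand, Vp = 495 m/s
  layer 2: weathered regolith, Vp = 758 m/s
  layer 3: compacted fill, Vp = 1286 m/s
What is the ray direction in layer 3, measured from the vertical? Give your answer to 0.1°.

64.3°

Snell's law across each interface conserves sin θ / V, so sin θ_3 = V_3·sin θ₁/V₁.
sin θ_3 = 1286 × sin 20.3° / 495 = 0.9013.
θ_3 = arcsin 0.9013 = 64.33°.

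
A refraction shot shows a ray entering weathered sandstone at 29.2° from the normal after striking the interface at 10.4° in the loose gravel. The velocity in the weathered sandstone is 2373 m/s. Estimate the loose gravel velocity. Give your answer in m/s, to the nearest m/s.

Snell's law: sin 10.4°/V₁ = sin 29.2°/V₂.
V₁ = V₂·sin 10.4°/sin 29.2° = 2373 × 0.3700 = 878.06 m/s.

878 m/s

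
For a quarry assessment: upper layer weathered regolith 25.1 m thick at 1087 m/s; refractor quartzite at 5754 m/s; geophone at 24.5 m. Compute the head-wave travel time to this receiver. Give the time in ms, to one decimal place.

t = x/V₂ + 2h·√(V₂²−V₁²)/(V₁V₂).
√(V₂²−V₁²) = √(5754²−1087²) = 5650.4 m/s; delay term = 2·25.1·5650.4/(1087·5754) = 0.04535 s.
t = 24.5/5754 + 0.04535 = 0.04961 s.

49.6 ms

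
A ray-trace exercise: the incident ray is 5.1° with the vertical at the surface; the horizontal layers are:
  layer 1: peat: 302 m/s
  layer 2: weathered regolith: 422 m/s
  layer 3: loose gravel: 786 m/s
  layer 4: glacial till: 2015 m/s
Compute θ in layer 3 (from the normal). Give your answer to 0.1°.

Snell's law across each interface conserves sin θ / V, so sin θ_3 = V_3·sin θ₁/V₁.
sin θ_3 = 786 × sin 5.1° / 302 = 0.2314.
θ_3 = arcsin 0.2314 = 13.38°.

13.4°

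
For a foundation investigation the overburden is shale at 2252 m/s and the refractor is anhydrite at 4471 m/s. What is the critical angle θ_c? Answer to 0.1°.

30.2°

At critical incidence the refracted ray runs along the interface (θ₂ = 90°), so sin θ_c = V₁/V₂.
θ_c = arcsin(2252/4471) = arcsin 0.5037 = 30.24°.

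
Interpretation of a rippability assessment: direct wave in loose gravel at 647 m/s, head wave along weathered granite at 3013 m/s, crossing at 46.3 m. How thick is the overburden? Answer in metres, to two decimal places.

18.61 m

h = (x_cross/2)·√((V₂−V₁)/(V₂+V₁)).
(V₂−V₁)/(V₂+V₁) = (3013−647)/(3013+647) = 0.6464; √ = 0.8040.
h = (46.3/2)·0.8040 = 18.61 m.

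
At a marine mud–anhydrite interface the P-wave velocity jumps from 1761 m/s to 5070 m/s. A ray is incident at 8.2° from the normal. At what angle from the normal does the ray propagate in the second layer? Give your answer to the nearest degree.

sin θ₁/V₁ = sin θ₂/V₂ ⇒ sin θ₂ = 5070·sin 8.2°/1761 = 5070·0.1426/1761 = 0.4106.
θ₂ = sin⁻¹(0.4106) = 24.24° (from vertical).

24°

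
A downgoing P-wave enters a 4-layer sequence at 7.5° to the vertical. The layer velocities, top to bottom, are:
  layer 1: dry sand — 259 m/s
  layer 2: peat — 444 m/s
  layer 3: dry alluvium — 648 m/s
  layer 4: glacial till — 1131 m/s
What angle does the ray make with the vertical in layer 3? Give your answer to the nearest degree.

19°

Snell's law across each interface conserves sin θ / V, so sin θ_3 = V_3·sin θ₁/V₁.
sin θ_3 = 648 × sin 7.5° / 259 = 0.3266.
θ_3 = 19.06° from the vertical.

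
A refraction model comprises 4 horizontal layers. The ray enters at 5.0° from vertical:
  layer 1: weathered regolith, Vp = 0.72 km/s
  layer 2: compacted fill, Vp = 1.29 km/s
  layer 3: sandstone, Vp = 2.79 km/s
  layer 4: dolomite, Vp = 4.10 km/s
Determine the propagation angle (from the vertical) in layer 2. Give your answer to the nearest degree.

9°

Ray parameter p = sin 5.0° / 0.72 = 1.2105e-01 s/km.
sin θ_2 = p·V_2 = 1.2105e-01 × 1.29 = 0.1562.
θ_2 = arcsin 0.1562 = 8.98°.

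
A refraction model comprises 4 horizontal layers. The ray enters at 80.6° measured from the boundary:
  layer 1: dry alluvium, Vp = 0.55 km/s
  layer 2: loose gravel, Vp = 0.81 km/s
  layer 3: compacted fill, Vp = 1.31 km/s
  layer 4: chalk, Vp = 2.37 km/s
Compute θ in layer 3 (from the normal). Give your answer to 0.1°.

22.9°

From the normal: θ₁ = 90° − 80.6° = 9.4°.
Snell's law across each interface conserves sin θ / V, so sin θ_3 = V_3·sin θ₁/V₁.
sin θ_3 = 1.31 × sin 9.4° / 0.55 = 0.3890.
θ_3 = arcsin 0.3890 = 22.89°.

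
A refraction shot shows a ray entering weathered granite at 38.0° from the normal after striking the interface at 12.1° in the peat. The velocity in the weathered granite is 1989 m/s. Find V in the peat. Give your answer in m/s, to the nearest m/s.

sin 12.1° = 0.2096; sin 38.0° = 0.6157.
V₁ = V₂·(sin θ₁/sin θ₂) = 1989·(0.2096/0.6157) = 677.21 m/s.

677 m/s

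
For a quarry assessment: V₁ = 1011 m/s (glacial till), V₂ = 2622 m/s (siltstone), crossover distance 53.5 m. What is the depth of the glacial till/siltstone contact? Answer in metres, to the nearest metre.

x_cross = 2h·√((V₂+V₁)/(V₂−V₁)) → h = x_cross / (2·√((V₂+V₁)/(V₂−V₁))).
√((V₂+V₁)/(V₂−V₁)) = √((2622+1011)/(2622−1011)) = 1.5017.
h = 53.5 / (2·1.5017) = 17.81 m.

18 m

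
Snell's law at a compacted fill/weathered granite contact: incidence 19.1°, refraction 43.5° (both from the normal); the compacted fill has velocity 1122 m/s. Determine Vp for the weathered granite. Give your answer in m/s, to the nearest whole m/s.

2360 m/s

Snell's law: sin 19.1°/V₁ = sin 43.5°/V₂.
V₂ = V₁·sin 43.5°/sin 19.1° = 1122 × 2.1037 = 2360.30 m/s.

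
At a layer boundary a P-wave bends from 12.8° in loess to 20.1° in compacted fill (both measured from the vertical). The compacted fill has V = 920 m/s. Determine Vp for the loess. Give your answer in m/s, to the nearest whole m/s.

593 m/s

sin 12.8° = 0.2215; sin 20.1° = 0.3437.
V₁ = V₂·(sin θ₁/sin θ₂) = 920·(0.2215/0.3437) = 593.10 m/s.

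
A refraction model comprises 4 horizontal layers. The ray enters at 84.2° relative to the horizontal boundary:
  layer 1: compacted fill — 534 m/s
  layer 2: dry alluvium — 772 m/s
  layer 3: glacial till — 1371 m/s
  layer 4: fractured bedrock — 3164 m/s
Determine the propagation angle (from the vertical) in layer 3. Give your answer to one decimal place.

From the normal: θ₁ = 90° − 84.2° = 5.8°.
Snell's law across each interface conserves sin θ / V, so sin θ_3 = V_3·sin θ₁/V₁.
sin θ_3 = 1371 × sin 5.8° / 534 = 0.2595.
θ_3 = 15.04° from the vertical.

15.0°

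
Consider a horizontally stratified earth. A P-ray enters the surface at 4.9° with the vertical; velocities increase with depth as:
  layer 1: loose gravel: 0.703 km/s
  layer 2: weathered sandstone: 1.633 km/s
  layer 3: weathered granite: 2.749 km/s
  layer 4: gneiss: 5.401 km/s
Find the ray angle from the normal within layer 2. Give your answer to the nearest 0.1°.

Ray parameter p = sin 4.9° / 0.703 = 1.2150e-01 s/km.
sin θ_2 = p·V_2 = 1.2150e-01 × 1.633 = 0.1984.
θ_2 = arcsin 0.1984 = 11.44°.

11.4°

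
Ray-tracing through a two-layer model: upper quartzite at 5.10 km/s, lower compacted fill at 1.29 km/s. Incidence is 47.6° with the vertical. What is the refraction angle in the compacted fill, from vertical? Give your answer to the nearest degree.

sin θ₁/V₁ = sin θ₂/V₂ ⇒ sin θ₂ = 1.29·sin 47.6°/5.10 = 1.29·0.7385/5.10 = 0.1868.
θ₂ = sin⁻¹(0.1868) = 10.77° (from vertical).

11°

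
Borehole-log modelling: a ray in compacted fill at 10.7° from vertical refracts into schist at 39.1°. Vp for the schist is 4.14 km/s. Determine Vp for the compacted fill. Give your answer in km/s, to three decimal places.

1.219 km/s

sin 10.7° = 0.1857; sin 39.1° = 0.6307.
V₁ = V₂·(sin θ₁/sin θ₂) = 4.14·(0.1857/0.6307) = 1.219 km/s.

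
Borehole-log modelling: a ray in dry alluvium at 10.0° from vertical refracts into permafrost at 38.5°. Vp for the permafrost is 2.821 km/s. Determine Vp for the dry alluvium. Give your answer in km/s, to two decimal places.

Snell's law: sin 10.0°/V₁ = sin 38.5°/V₂.
V₁ = V₂·sin 10.0°/sin 38.5° = 2.821 × 0.2789 = 0.79 km/s.

0.79 km/s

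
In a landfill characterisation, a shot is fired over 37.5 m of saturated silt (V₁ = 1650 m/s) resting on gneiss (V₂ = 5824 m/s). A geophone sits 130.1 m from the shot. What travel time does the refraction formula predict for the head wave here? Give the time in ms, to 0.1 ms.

θ_c = arcsin(V₁/V₂) = arcsin(1650/5824) = 16.46°, cos θ_c = 0.9590.
Intercept time tᵢ = 2h cos θ_c / V₁ = 2·37.5·0.9590/1650 = 0.04359 s.
t = x/V₂ + tᵢ = 130.1/5824 + 0.04359 = 0.06593 s.

65.9 ms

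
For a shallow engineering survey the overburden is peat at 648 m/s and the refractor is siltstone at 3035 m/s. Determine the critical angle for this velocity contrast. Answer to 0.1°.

12.3°

At critical incidence the refracted ray runs along the interface (θ₂ = 90°), so sin θ_c = V₁/V₂.
θ_c = arcsin(648/3035) = arcsin 0.2135 = 12.33°.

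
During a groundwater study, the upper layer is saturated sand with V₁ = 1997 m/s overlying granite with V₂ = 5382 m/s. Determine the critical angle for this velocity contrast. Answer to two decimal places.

Critical incidence: sin θ_c = V₁/V₂ = 1997/5382 = 0.3711.
θ_c = arcsin 0.3711 = 21.78°.

21.78°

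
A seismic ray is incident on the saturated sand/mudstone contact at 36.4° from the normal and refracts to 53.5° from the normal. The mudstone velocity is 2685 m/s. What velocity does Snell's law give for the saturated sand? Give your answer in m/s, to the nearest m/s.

sin 36.4° = 0.5934; sin 53.5° = 0.8039.
V₁ = V₂·(sin θ₁/sin θ₂) = 2685·(0.5934/0.8039) = 1982.11 m/s.

1982 m/s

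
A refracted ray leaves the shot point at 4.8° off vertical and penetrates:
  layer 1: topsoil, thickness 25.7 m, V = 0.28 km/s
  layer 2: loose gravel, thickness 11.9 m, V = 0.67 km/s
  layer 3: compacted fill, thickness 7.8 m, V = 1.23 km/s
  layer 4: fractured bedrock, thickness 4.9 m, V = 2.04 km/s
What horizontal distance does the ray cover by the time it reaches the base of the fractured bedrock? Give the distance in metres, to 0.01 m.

Apply Snell's law at each interface; in layer i the horizontal offset is hᵢ·tan θᵢ.
Layer 1: θ = 4.80°; offset = 25.7·tan 4.80° = 2.1581 m.
Layer 2: sin θ = 0.67·sin 4.8°/0.28 = 0.2002, θ = 11.55°; offset = 11.9·tan 11.55° = 2.4320 m.
Layer 3: sin θ = 1.23·sin 4.8°/0.28 = 0.3676, θ = 21.57°; offset = 7.8·tan 21.57° = 3.0830 m.
Layer 4: sin θ = 2.04·sin 4.8°/0.28 = 0.6097, θ = 37.56°; offset = 4.9·tan 37.56° = 3.7687 m.
Σ offsets = 11.4417 m.

11.44 m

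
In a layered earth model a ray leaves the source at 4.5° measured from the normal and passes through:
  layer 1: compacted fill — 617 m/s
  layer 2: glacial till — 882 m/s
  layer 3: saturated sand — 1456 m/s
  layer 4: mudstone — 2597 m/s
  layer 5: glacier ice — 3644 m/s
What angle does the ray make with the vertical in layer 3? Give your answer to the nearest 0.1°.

10.7°

Ray parameter p = sin 4.5° / 617 = 1.2716e-04 s/m.
sin θ_3 = p·V_3 = 1.2716e-04 × 1456 = 0.1851.
θ_3 = arcsin 0.1851 = 10.67°.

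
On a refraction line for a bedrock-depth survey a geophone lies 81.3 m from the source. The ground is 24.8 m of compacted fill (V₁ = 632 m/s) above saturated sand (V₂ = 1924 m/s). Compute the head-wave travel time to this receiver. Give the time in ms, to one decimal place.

t = x/V₂ + 2h·√(V₂²−V₁²)/(V₁V₂).
√(V₂²−V₁²) = √(1924²−632²) = 1817.2 m/s; delay term = 2·24.8·1817.2/(632·1924) = 0.07413 s.
t = 81.3/1924 + 0.07413 = 0.11638 s.

116.4 ms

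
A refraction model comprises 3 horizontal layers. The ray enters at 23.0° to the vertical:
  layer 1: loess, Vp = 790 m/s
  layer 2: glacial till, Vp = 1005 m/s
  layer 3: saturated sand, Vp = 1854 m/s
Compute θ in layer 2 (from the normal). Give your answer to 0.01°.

29.81°

Ray parameter p = sin 23.0° / 790 = 4.9460e-04 s/m.
sin θ_2 = p·V_2 = 4.9460e-04 × 1005 = 0.4971.
θ_2 = arcsin 0.4971 = 29.81°.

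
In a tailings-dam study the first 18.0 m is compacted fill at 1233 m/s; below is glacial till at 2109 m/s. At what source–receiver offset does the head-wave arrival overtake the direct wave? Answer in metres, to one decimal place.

70.3 m

θ_c = arcsin(1233/2109) = 35.78°, so cos θ_c = 0.8113 and tᵢ = 2h cos θ_c/V₁ = 0.0237 s.
At crossover x/V₁ = x/V₂ + tᵢ ⇒ x = tᵢ/(1/V₁ − 1/V₂) = 0.02369/(8.1103e-04 − 4.7416e-04) = 70.32 m.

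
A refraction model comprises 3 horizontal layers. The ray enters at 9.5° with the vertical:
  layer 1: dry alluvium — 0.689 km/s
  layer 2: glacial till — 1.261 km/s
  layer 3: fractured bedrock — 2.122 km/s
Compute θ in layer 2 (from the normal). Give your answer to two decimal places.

17.58°

Ray parameter p = sin 9.5° / 0.689 = 2.3955e-01 s/km.
sin θ_2 = p·V_2 = 2.3955e-01 × 1.261 = 0.3021.
θ_2 = 17.58° from the vertical.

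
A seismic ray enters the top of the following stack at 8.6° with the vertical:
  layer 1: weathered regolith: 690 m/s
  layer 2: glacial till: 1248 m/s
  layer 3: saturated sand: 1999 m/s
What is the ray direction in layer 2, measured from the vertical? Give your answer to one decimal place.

15.7°

Snell's law across each interface conserves sin θ / V, so sin θ_2 = V_2·sin θ₁/V₁.
sin θ_2 = 1248 × sin 8.6° / 690 = 0.2705.
θ_2 = 15.69° from the vertical.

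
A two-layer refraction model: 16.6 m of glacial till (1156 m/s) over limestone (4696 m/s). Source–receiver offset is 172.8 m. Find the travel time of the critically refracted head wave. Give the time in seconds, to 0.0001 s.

0.0646 s

t = x/V₂ + 2h·√(V₂²−V₁²)/(V₁V₂).
√(V₂²−V₁²) = √(4696²−1156²) = 4551.5 m/s; delay term = 2·16.6·4551.5/(1156·4696) = 0.02784 s.
t = 172.8/4696 + 0.02784 = 0.06463 s.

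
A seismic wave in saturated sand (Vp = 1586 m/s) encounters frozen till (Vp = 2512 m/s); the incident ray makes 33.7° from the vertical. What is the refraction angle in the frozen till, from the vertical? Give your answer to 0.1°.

sin θ₁/V₁ = sin θ₂/V₂ ⇒ sin θ₂ = 2512·sin 33.7°/1586 = 2512·0.5548/1586 = 0.8788.
θ₂ = arcsin 0.8788 = 61.50° from the normal.

61.5°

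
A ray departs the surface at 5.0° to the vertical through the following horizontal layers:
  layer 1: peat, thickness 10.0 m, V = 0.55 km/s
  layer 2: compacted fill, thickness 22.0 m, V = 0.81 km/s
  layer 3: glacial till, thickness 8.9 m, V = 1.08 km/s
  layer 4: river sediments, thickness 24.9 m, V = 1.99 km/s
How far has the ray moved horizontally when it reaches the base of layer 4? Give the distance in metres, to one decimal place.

13.5 m

Ray parameter p = sin 5.0° / 0.55 km/s = 1.5846e-01 s/km.
Layer 1: θ = 5.00°; offset = 10.0·tan 5.00° = 0.875 m.
Layer 2: sin θ = p·0.81 = 0.1284 → θ = 7.37°; offset = 22.0·tan 7.37° = 2.847 m.
Layer 3: sin θ = p·1.08 = 0.1711 → θ = 9.85°; offset = 8.9·tan 9.85° = 1.546 m.
Layer 4: sin θ = p·1.99 = 0.3153 → θ = 18.38°; offset = 24.9·tan 18.38° = 8.274 m.
Total horizontal offset = 13.543 m.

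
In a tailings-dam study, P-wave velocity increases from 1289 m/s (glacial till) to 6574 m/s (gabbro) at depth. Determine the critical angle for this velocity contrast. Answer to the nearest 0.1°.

11.3°

At critical incidence the refracted ray runs along the interface (θ₂ = 90°), so sin θ_c = V₁/V₂.
θ_c = arcsin(1289/6574) = arcsin 0.1961 = 11.31°.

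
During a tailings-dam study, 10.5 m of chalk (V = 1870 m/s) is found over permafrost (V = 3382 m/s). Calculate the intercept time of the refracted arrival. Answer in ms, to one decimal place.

θ_c = arcsin(V₁/V₂) = arcsin(1870/3382) = 33.57°; cos θ_c = 0.8332.
tᵢ = 2h·cos θ_c / V₁ = 2·10.5·0.8332 / 1870 = 0.00936 s.

9.4 ms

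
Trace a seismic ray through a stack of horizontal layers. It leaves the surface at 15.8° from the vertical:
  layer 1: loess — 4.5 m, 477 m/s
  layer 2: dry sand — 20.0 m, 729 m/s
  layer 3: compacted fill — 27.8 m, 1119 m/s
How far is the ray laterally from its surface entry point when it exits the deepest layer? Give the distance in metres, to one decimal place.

33.5 m

p = sin θ₁/V₁ = sin 15.8°/477 = 5.7082e-04 s/m is conserved through the stack.
Layer 1: θ = 15.80°; offset = 4.5·tan 15.80° = 1.273 m.
Layer 2: sin θ = p·729 = 0.4161 → θ = 24.59°; offset = 20.0·tan 24.59° = 9.153 m.
Layer 3: sin θ = p·1119 = 0.6387 → θ = 39.70°; offset = 27.8·tan 39.70° = 23.079 m.
Total horizontal offset = 33.505 m.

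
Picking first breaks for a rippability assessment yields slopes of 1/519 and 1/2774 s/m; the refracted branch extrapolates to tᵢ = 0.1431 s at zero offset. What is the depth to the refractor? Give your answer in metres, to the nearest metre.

38 m

θ_c = arcsin(519/2774) = 10.78°; cos θ_c = 0.9823.
tᵢ = 2h cos θ_c/V₁ ⇒ h = tᵢ·V₁/(2 cos θ_c) = 0.1431·519/(2·0.9823) = 37.80 m.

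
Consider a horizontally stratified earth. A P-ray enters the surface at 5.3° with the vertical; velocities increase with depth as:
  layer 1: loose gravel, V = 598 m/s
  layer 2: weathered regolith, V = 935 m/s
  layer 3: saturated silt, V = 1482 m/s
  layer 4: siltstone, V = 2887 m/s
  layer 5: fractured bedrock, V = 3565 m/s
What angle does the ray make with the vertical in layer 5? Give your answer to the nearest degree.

33°

Snell's law across each interface conserves sin θ / V, so sin θ_5 = V_5·sin θ₁/V₁.
sin θ_5 = 3565 × sin 5.3° / 598 = 0.5507.
θ_5 = 33.41° from the vertical.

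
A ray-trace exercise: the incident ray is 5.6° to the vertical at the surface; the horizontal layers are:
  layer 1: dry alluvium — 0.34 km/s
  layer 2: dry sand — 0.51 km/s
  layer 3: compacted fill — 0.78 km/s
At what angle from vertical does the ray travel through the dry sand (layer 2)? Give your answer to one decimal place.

8.4°

Ray parameter p = sin 5.6° / 0.34 = 2.8701e-01 s/km.
sin θ_2 = p·V_2 = 2.8701e-01 × 0.51 = 0.1464.
θ_2 = 8.42° from the vertical.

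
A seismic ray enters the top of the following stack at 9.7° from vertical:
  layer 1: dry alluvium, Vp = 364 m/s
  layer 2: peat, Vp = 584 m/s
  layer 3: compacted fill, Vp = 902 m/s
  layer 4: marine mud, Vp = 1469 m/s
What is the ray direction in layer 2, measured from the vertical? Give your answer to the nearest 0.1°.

15.7°

Ray parameter p = sin 9.7° / 364 = 4.6288e-04 s/m.
sin θ_2 = p·V_2 = 4.6288e-04 × 584 = 0.2703.
θ_2 = arcsin 0.2703 = 15.68°.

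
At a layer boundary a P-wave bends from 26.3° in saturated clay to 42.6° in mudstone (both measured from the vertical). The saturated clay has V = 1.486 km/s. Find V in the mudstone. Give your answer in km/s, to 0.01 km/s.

2.27 km/s

sin 26.3° = 0.4431; sin 42.6° = 0.6769.
V₂ = V₁·(sin θ₂/sin θ₁) = 1.486·(0.6769/0.4431) = 2.27 km/s.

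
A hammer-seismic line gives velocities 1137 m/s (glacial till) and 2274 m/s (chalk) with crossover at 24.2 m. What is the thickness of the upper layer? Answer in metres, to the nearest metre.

h = (x_cross/2)·√((V₂−V₁)/(V₂+V₁)).
(V₂−V₁)/(V₂+V₁) = (2274−1137)/(2274+1137) = 0.3333; √ = 0.5774.
h = (24.2/2)·0.5774 = 6.99 m.

7 m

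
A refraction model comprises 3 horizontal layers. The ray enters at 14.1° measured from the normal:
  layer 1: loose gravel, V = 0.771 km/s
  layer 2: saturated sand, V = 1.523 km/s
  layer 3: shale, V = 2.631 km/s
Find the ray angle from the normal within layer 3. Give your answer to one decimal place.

56.2°

Ray parameter p = sin 14.1° / 0.771 = 3.1597e-01 s/km.
sin θ_3 = p·V_3 = 3.1597e-01 × 2.631 = 0.8313.
θ_3 = arcsin 0.8313 = 56.24°.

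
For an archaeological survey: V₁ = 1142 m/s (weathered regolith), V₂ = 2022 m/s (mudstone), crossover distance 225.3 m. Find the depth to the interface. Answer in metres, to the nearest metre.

59 m

x_cross = 2h·√((V₂+V₁)/(V₂−V₁)) → h = x_cross / (2·√((V₂+V₁)/(V₂−V₁))).
√((V₂+V₁)/(V₂−V₁)) = √((2022+1142)/(2022−1142)) = 1.8962.
h = 225.3 / (2·1.8962) = 59.41 m.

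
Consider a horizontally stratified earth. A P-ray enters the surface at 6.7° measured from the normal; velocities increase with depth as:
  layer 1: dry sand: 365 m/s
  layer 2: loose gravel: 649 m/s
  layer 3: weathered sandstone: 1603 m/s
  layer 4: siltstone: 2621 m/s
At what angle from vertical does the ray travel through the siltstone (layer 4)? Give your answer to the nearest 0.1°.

56.9°

Ray parameter p = sin 6.7° / 365 = 3.1965e-04 s/m.
sin θ_4 = p·V_4 = 3.1965e-04 × 2621 = 0.8378.
θ_4 = 56.91° from the vertical.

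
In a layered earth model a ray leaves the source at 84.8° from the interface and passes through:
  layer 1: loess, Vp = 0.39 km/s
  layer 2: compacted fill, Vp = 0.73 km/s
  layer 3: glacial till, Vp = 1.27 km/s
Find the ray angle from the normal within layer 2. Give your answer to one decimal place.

From the normal: θ₁ = 90° − 84.8° = 5.2°.
Ray parameter p = sin 5.2° / 0.39 = 2.3239e-01 s/km.
sin θ_2 = p·V_2 = 2.3239e-01 × 0.73 = 0.1696.
θ_2 = arcsin 0.1696 = 9.77°.

9.8°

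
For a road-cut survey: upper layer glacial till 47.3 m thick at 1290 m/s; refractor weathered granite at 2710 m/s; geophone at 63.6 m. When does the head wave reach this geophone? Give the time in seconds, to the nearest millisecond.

0.088 s

θ_c = arcsin(V₁/V₂) = arcsin(1290/2710) = 28.43°, cos θ_c = 0.8794.
Intercept time tᵢ = 2h cos θ_c / V₁ = 2·47.3·0.8794/1290 = 0.06449 s.
t = x/V₂ + tᵢ = 63.6/2710 + 0.06449 = 0.08796 s.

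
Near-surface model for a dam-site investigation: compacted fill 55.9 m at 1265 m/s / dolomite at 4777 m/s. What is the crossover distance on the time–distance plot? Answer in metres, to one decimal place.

x_cross = 2h·√((V₂+V₁)/(V₂−V₁)).
(V₂+V₁)/(V₂−V₁) = (4777+1265)/(4777−1265) = 1.7204; √ = 1.3116.
x_cross = 2·55.9·1.3116 = 146.64 m.

146.6 m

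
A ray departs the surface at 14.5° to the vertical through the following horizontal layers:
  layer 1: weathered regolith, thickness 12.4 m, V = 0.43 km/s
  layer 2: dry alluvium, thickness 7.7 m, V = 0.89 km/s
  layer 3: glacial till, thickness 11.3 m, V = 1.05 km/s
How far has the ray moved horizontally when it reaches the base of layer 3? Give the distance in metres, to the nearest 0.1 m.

16.6 m

Apply Snell's law at each interface; in layer i the horizontal offset is hᵢ·tan θᵢ.
Layer 1: θ = 14.50°; offset = 12.4·tan 14.50° = 3.207 m.
Layer 2: sin θ = 0.89·sin 14.5°/0.43 = 0.5182, θ = 31.21°; offset = 7.7·tan 31.21° = 4.666 m.
Layer 3: sin θ = 1.05·sin 14.5°/0.43 = 0.6114, θ = 37.69°; offset = 11.3·tan 37.69° = 8.731 m.
Summing the layer offsets gives 16.603 m.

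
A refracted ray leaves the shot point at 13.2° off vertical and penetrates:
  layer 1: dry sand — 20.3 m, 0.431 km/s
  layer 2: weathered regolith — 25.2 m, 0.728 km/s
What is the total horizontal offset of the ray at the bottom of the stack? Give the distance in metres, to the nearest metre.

15 m

Apply Snell's law at each interface; in layer i the horizontal offset is hᵢ·tan θᵢ.
Layer 1: θ = 13.20°; offset = 20.3·tan 13.20° = 4.761 m.
Layer 2: sin θ = 0.728·sin 13.2°/0.431 = 0.3857, θ = 22.69°; offset = 25.2·tan 22.69° = 10.535 m.
Σ offsets = 15.296 m.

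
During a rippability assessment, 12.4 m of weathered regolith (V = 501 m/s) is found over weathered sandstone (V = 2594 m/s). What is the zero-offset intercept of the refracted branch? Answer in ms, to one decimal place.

48.6 ms

θ_c = arcsin(V₁/V₂) = arcsin(501/2594) = 11.14°; cos θ_c = 0.9812.
tᵢ = 2h·cos θ_c / V₁ = 2·12.4·0.9812 / 501 = 0.04857 s.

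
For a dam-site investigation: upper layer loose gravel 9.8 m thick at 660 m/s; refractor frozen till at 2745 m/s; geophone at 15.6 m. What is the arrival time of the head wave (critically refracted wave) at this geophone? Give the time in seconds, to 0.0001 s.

θ_c = arcsin(V₁/V₂) = arcsin(660/2745) = 13.91°, cos θ_c = 0.9707.
Intercept time tᵢ = 2h cos θ_c / V₁ = 2·9.8·0.9707/660 = 0.02883 s.
t = x/V₂ + tᵢ = 15.6/2745 + 0.02883 = 0.03451 s.

0.0345 s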